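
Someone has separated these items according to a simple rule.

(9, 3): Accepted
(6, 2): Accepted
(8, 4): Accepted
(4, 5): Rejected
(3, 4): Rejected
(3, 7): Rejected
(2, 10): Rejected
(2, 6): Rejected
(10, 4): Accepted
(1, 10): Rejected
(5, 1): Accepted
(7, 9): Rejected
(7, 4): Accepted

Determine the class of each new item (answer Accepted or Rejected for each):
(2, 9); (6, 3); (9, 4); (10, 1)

Rejected, Accepted, Accepted, Accepted

One predicate separates the groups cleanly: first > second.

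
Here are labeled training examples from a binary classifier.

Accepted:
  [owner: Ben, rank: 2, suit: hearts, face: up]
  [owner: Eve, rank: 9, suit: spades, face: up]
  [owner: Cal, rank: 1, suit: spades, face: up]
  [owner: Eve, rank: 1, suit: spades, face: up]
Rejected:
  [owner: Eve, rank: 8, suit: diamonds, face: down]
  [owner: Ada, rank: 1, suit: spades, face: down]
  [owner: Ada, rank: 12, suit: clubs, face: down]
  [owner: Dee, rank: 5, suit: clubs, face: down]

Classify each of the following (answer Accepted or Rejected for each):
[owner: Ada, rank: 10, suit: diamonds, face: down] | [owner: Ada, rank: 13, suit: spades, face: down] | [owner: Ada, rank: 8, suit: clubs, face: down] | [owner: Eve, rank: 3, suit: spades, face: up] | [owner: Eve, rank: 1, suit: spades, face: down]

Rejected, Rejected, Rejected, Accepted, Rejected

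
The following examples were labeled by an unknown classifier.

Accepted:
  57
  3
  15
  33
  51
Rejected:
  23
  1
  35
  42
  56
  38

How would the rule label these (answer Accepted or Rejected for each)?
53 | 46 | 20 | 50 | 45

Rejected, Rejected, Rejected, Rejected, Accepted

The classifier is using: ≡ 3 (mod 6).
53: 53 mod 6 = 5, fails the rule → Rejected. 46: 46 mod 6 = 4, fails the rule → Rejected. 20: 20 mod 6 = 2, fails the rule → Rejected. 50: 50 mod 6 = 2, fails the rule → Rejected. 45: 45 mod 6 = 3, qualifies → Accepted.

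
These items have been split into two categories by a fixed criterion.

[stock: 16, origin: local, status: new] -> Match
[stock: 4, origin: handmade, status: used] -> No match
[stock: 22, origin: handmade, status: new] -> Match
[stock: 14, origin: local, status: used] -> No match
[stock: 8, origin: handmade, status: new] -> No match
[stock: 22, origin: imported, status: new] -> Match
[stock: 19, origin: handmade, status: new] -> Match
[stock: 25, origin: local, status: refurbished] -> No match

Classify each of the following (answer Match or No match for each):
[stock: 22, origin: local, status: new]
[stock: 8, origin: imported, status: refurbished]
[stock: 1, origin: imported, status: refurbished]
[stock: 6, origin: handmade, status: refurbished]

The classifier is using: status is new AND stock ≥ 14.
[stock: 22, origin: local, status: new] → status is new, stock = 22 → Match. [stock: 8, origin: imported, status: refurbished] → status is refurbished, stock = 8 → No match. [stock: 1, origin: imported, status: refurbished] → status is refurbished, stock = 1 → No match. [stock: 6, origin: handmade, status: refurbished] → status is refurbished, stock = 6 → No match.

Match, No match, No match, No match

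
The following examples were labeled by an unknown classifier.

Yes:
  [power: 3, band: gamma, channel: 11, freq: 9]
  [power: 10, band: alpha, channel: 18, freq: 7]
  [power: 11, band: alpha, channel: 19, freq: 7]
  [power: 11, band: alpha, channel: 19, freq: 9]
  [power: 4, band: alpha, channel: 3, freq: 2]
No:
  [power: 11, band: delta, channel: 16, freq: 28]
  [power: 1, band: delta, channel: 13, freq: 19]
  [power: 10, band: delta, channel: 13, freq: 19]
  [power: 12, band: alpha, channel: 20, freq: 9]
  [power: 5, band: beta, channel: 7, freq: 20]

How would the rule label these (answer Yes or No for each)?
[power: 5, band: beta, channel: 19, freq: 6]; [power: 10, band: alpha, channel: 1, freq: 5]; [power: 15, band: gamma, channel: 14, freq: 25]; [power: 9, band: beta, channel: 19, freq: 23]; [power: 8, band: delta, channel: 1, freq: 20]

'Yes' ⟺ power ≤ 11 AND freq ≤ 9.
[power: 5, band: beta, channel: 19, freq: 6]: power = 5, freq = 6 — has this property, so Yes.
[power: 10, band: alpha, channel: 1, freq: 5]: power = 10, freq = 5 — has this property, so Yes.
[power: 15, band: gamma, channel: 14, freq: 25]: power = 15, freq = 25 — does not satisfy this, so No.
[power: 9, band: beta, channel: 19, freq: 23]: power = 9, freq = 23 — does not satisfy this, so No.
[power: 8, band: delta, channel: 1, freq: 20]: power = 8, freq = 20 — does not satisfy this, so No.

Yes, Yes, No, No, No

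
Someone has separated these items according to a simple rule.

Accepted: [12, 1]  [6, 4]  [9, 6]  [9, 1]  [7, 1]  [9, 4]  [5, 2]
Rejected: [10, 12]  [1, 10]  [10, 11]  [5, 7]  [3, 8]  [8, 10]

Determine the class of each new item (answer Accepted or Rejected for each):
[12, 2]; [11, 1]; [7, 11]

The pattern is that an item is 'Accepted' exactly when: first > second.

Accepted, Accepted, Rejected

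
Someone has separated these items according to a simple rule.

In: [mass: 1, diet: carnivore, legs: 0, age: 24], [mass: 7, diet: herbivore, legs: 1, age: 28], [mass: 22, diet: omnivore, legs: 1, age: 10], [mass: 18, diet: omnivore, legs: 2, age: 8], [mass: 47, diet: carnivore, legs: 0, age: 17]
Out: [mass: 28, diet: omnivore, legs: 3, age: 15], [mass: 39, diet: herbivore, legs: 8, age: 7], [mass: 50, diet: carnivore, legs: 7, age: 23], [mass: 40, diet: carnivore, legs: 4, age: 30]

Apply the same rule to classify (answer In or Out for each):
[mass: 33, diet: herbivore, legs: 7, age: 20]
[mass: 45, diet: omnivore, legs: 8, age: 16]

Rule: legs ≤ 2. This holds for each 'In' example and fails for each 'Out' one.

Out, Out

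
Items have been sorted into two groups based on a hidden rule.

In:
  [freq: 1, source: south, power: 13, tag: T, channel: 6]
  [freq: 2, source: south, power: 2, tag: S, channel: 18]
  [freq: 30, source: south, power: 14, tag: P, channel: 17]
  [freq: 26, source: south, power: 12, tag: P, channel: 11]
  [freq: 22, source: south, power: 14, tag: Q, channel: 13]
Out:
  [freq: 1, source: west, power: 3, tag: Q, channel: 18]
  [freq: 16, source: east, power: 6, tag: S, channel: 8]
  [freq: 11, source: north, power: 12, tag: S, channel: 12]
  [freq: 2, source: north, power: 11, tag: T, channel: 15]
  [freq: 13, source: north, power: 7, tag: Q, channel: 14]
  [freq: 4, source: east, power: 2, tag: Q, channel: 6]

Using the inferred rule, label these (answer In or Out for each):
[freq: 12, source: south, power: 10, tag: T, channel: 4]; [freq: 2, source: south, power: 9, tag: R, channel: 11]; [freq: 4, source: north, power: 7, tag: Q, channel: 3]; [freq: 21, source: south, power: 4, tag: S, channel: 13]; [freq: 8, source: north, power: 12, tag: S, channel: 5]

In, In, Out, In, Out

All 'In' examples share one property — source is south — and every 'Out' example lacks it.
[freq: 12, source: south, power: 10, tag: T, channel: 4]: source is south — satisfies this, so In.
[freq: 2, source: south, power: 9, tag: R, channel: 11]: source is south — satisfies this, so In.
[freq: 4, source: north, power: 7, tag: Q, channel: 3]: source is north — fails the rule, so Out.
[freq: 21, source: south, power: 4, tag: S, channel: 13]: source is south — satisfies this, so In.
[freq: 8, source: north, power: 12, tag: S, channel: 5]: source is north — fails the rule, so Out.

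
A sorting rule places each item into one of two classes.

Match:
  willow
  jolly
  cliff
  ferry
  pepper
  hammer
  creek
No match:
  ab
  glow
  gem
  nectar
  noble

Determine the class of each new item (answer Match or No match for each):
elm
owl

The pattern is that an item is 'Match' exactly when: has a double letter.
elm: no doubled letter, doesn't match → No match.
owl: no doubled letter, doesn't match → No match.

No match, No match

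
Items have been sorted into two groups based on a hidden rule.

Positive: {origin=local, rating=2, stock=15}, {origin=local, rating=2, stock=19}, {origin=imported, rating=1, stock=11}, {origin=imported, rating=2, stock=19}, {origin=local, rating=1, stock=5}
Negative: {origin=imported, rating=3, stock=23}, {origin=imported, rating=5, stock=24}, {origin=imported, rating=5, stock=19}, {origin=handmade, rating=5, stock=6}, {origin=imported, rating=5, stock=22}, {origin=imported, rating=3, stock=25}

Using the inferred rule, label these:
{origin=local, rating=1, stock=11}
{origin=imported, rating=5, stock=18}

Rule: rating ≤ 2. This holds for each 'Positive' example and fails for each 'Negative' one.

Positive, Negative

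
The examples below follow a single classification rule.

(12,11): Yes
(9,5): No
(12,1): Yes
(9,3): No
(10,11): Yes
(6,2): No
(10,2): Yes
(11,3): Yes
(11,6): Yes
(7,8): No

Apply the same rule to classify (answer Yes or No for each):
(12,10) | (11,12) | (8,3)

All 'Yes' examples share one property — first ≥ 10 — and every 'No' example lacks it.
Yes: (12,10), since first 12.
Yes: (11,12), since first 11.
No: (8,3), since first 8.

Yes, Yes, No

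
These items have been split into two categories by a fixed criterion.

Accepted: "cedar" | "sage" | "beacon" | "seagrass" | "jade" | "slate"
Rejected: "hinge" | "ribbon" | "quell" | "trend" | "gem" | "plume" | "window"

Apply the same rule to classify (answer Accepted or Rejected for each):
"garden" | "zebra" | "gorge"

Accepted, Accepted, Rejected

One predicate separates the groups cleanly: contains 'a'.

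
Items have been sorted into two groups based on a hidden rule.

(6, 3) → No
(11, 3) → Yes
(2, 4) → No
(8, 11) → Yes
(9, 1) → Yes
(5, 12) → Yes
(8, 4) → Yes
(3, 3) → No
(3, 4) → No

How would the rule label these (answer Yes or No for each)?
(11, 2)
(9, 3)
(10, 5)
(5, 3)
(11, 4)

Yes, Yes, Yes, No, Yes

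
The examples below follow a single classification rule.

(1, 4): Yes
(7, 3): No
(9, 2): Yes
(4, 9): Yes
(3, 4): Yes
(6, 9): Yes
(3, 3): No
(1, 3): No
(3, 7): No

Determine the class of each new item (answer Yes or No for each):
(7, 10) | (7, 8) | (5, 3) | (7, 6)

The common property of the 'Yes' items is: sum is odd. No 'No' item has it.
(7, 10) → 7+10 = 17 → Yes.
(7, 8) → 7+8 = 15 → Yes.
(5, 3) → 5+3 = 8 → No.
(7, 6) → 7+6 = 13 → Yes.

Yes, Yes, No, Yes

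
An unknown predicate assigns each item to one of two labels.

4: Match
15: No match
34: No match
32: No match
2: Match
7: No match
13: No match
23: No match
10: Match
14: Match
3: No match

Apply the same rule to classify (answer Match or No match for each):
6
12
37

The distinguishing property — even AND at most 14 — holds for all the 'Match' cases and none of the 'No match' cases.
6: 6 is even, 6 ≤ 14 — passes, so Match.
12: 12 is even, 12 ≤ 14 — passes, so Match.
37: 37 is odd, 37 > 14 — does not fit, so No match.

Match, Match, No match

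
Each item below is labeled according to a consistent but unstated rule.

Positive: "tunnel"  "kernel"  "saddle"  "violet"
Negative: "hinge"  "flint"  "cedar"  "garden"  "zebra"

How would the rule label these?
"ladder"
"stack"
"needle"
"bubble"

Positive, Negative, Positive, Positive

The common property of the 'Positive' items is: even length AND contains 'l'. No 'Negative' item has it.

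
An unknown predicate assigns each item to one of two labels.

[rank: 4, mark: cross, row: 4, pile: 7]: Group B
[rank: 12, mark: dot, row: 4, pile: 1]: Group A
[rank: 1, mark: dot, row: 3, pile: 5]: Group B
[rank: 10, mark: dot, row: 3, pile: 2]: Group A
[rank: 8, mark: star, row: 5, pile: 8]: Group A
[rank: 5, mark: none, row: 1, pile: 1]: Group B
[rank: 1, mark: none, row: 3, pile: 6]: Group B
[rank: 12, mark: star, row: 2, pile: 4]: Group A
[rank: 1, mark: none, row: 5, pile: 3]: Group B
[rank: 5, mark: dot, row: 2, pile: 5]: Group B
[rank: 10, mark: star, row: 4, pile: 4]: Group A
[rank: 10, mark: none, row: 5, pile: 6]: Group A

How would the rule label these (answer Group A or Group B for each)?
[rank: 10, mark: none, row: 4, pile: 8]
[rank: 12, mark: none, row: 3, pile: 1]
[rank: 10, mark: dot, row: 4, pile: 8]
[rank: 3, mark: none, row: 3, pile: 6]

Group A, Group A, Group A, Group B

All 'Group A' examples share one property — rank ≥ 8 — and every 'Group B' example lacks it.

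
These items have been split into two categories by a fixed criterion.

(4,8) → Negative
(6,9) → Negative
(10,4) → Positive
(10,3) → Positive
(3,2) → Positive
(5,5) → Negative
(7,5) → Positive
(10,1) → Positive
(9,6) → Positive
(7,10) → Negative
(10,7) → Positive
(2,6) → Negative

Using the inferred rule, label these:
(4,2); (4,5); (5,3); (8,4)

One predicate separates the groups cleanly: first > second.
(4,2) → 4 > 2 → Positive.
(4,5) → 4 < 5 → Negative.
(5,3) → 5 > 3 → Positive.
(8,4) → 8 > 4 → Positive.

Positive, Negative, Positive, Positive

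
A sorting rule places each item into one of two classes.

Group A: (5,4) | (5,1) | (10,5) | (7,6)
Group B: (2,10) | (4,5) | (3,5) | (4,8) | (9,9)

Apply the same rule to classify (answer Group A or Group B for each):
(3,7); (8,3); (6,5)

The simplest hypothesis consistent with all the labels is: first > second.

Group B, Group A, Group A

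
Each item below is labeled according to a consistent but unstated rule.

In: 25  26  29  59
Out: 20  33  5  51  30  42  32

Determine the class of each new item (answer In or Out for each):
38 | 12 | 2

In, Out, Out

Every 'In' example satisfies: digit sum ≥ 7. None of the 'Out' examples do.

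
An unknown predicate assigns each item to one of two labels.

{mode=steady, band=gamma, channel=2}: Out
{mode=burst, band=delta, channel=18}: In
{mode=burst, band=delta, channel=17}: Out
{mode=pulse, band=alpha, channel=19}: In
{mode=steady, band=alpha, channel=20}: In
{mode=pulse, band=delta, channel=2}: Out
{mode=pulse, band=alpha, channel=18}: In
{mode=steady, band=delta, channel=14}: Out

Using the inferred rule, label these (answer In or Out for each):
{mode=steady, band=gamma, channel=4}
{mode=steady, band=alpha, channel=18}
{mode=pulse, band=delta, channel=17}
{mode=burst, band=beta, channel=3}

One predicate separates the groups cleanly: channel ≥ 18.

Out, In, Out, Out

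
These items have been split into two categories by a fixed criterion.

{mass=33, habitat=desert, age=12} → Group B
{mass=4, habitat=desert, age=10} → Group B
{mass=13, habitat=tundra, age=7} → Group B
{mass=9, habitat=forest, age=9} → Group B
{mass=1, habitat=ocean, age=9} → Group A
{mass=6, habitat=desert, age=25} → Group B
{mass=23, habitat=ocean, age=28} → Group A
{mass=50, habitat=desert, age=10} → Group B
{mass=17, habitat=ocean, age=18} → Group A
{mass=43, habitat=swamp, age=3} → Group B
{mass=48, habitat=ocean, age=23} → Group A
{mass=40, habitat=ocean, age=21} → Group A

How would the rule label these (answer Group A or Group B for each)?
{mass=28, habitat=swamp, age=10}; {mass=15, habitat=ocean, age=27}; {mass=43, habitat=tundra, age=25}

The pattern is that an item is 'Group A' exactly when: habitat is ocean.
{mass=28, habitat=swamp, age=10}: habitat is swamp — fails this test, so Group B.
{mass=15, habitat=ocean, age=27}: habitat is ocean — meets the rule, so Group A.
{mass=43, habitat=tundra, age=25}: habitat is tundra — fails this test, so Group B.

Group B, Group A, Group B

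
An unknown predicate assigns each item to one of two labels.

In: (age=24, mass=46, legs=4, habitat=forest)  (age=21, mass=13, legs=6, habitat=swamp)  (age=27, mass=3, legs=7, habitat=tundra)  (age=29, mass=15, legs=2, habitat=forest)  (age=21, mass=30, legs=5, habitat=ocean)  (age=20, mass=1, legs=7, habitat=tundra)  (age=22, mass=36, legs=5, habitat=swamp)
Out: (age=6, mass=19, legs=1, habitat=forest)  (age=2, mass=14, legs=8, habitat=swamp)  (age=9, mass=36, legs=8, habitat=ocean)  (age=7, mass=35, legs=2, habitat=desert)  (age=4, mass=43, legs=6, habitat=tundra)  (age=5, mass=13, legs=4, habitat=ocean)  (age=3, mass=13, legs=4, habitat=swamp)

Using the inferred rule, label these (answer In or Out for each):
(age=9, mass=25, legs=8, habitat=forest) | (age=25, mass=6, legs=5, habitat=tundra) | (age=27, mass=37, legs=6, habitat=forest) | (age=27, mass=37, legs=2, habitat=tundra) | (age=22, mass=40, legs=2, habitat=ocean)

Out, In, In, In, In

The pattern is that an item is 'In' exactly when: age ≥ 20.
(age=9, mass=25, legs=8, habitat=forest) — age = 9, hence Out.
(age=25, mass=6, legs=5, habitat=tundra) — age = 25, hence In.
(age=27, mass=37, legs=6, habitat=forest) — age = 27, hence In.
(age=27, mass=37, legs=2, habitat=tundra) — age = 27, hence In.
(age=22, mass=40, legs=2, habitat=ocean) — age = 22, hence In.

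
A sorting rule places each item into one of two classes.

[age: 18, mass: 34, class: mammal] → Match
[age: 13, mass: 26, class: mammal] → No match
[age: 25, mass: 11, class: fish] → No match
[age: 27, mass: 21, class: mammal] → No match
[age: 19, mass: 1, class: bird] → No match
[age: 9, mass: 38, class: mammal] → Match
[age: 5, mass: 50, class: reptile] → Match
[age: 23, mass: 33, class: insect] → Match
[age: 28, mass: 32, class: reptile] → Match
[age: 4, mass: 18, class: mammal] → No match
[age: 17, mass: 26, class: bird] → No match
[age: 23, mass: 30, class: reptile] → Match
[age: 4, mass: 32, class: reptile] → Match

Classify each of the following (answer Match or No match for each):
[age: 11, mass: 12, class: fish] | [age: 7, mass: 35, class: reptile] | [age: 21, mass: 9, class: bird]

No match, Match, No match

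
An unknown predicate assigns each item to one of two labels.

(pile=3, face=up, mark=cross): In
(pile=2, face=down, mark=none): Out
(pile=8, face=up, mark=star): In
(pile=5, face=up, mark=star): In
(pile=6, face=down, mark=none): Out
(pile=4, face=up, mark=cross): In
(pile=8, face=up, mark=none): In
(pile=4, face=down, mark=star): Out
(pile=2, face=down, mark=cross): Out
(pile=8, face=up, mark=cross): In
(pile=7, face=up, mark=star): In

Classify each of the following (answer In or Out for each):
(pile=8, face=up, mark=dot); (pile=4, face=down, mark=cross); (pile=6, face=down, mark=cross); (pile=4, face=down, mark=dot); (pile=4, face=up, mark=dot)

The classifier is using: face is up.
(pile=8, face=up, mark=dot): face is up, passes → In. (pile=4, face=down, mark=cross): face is down, does not pass → Out. (pile=6, face=down, mark=cross): face is down, does not pass → Out. (pile=4, face=down, mark=dot): face is down, does not pass → Out. (pile=4, face=up, mark=dot): face is up, passes → In.

In, Out, Out, Out, In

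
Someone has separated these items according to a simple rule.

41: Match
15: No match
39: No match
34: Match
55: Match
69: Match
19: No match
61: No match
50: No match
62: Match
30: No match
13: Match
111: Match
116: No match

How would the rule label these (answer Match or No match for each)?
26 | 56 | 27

All 'Match' examples share one property — ≡ 6 (mod 7) — and every 'No match' example lacks it.
26 → 26 mod 7 = 5 → No match.
56 → 56 mod 7 = 0 → No match.
27 → 27 mod 7 = 6 → Match.

No match, No match, Match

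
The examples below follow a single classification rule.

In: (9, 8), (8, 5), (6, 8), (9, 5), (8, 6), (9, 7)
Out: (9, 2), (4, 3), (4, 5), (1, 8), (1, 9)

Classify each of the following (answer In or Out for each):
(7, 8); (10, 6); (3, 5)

In, In, Out

The simplest hypothesis consistent with all the labels is: sum ≥ 13.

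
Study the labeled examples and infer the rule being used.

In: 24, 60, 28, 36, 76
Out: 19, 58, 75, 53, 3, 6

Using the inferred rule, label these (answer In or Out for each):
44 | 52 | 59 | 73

Comparing the two groups points to one rule — multiple of 4.

In, In, Out, Out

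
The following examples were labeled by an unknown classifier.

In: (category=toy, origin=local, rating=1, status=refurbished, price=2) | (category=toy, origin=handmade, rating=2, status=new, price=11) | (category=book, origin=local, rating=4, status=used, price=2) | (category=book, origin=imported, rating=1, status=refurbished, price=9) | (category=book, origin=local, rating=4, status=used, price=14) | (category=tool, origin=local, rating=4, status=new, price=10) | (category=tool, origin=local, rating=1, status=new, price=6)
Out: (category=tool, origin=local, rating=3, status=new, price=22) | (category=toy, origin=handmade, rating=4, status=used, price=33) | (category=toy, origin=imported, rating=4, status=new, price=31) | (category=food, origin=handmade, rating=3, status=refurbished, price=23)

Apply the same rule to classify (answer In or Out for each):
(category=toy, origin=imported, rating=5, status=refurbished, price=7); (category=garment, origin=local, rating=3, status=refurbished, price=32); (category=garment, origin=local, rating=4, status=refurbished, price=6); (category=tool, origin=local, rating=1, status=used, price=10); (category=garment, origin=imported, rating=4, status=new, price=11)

Every 'In' example satisfies: price ≤ 14. None of the 'Out' examples do.
In: (category=toy, origin=imported, rating=5, status=refurbished, price=7), since price = 7.
Out: (category=garment, origin=local, rating=3, status=refurbished, price=32), since price = 32.
In: (category=garment, origin=local, rating=4, status=refurbished, price=6), since price = 6.
In: (category=tool, origin=local, rating=1, status=used, price=10), since price = 10.
In: (category=garment, origin=imported, rating=4, status=new, price=11), since price = 11.

In, Out, In, In, In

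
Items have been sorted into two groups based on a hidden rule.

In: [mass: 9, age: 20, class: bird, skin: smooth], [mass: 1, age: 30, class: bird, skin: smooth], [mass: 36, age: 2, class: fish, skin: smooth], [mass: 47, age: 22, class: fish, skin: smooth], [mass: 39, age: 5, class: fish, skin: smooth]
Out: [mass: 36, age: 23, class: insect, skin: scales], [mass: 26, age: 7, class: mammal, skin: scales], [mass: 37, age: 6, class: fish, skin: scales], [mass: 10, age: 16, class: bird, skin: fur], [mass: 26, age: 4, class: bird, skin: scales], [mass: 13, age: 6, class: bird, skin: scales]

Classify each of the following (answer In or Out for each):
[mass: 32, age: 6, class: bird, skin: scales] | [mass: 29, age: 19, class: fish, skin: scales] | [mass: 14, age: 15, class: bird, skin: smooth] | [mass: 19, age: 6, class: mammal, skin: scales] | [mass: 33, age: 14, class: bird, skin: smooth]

Out, Out, In, Out, In

Comparing the two groups points to one rule — skin is smooth.
[mass: 32, age: 6, class: bird, skin: scales] — skin is scales, hence Out. [mass: 29, age: 19, class: fish, skin: scales] — skin is scales, hence Out. [mass: 14, age: 15, class: bird, skin: smooth] — skin is smooth, hence In. [mass: 19, age: 6, class: mammal, skin: scales] — skin is scales, hence Out. [mass: 33, age: 14, class: bird, skin: smooth] — skin is smooth, hence In.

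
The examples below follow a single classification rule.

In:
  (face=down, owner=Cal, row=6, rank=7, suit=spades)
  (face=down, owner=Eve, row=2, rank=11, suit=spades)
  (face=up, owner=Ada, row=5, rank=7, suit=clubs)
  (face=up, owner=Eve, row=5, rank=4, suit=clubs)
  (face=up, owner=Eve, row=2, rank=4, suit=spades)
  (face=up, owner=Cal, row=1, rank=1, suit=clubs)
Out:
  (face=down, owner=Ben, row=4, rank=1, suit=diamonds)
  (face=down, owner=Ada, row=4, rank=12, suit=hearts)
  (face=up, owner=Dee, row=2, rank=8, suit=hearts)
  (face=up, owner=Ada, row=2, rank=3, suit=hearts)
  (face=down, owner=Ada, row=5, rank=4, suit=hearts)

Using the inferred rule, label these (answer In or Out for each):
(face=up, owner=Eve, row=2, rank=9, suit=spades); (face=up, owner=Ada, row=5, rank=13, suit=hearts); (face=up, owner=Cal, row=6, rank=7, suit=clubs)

In, Out, In

Every 'In' example satisfies: suit is spades OR suit is clubs. None of the 'Out' examples do.
(face=up, owner=Eve, row=2, rank=9, suit=spades): suit is spades, checks out → In. (face=up, owner=Ada, row=5, rank=13, suit=hearts): suit is hearts, doesn't match → Out. (face=up, owner=Cal, row=6, rank=7, suit=clubs): suit is clubs, checks out → In.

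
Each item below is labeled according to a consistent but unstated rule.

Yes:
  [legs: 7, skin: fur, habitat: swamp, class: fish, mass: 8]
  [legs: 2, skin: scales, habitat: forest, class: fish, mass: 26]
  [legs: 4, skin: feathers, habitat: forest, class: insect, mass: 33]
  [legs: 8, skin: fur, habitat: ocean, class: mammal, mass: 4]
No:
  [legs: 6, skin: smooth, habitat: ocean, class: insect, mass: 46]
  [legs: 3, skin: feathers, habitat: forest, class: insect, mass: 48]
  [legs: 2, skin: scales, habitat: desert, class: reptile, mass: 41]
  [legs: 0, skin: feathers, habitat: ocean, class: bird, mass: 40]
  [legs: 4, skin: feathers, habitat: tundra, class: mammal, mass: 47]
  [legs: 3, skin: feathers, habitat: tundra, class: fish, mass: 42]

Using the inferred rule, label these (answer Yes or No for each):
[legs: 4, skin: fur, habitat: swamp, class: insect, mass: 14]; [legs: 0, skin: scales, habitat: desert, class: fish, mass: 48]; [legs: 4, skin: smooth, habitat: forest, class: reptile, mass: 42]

The simplest hypothesis consistent with all the labels is: mass ≤ 33.
[legs: 4, skin: fur, habitat: swamp, class: insect, mass: 14]: Yes (mass = 14). [legs: 0, skin: scales, habitat: desert, class: fish, mass: 48]: No (mass = 48). [legs: 4, skin: smooth, habitat: forest, class: reptile, mass: 42]: No (mass = 42).

Yes, No, No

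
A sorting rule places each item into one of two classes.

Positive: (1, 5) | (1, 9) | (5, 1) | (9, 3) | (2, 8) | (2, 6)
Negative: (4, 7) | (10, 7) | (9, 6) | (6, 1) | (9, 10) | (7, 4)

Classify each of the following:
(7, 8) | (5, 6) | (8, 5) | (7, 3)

Negative, Negative, Negative, Positive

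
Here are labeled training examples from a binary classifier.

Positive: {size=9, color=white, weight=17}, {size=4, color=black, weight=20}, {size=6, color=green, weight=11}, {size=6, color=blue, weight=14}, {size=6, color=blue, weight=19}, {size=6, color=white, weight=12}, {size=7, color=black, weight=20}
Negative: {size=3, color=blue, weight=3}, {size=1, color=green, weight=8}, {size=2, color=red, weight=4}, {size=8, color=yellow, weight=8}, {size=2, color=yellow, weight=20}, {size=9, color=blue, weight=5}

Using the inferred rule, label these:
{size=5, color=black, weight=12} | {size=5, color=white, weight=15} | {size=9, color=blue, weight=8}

Positive, Positive, Negative

The pattern is that an item is 'Positive' exactly when: size ≥ 3 AND weight ≥ 11.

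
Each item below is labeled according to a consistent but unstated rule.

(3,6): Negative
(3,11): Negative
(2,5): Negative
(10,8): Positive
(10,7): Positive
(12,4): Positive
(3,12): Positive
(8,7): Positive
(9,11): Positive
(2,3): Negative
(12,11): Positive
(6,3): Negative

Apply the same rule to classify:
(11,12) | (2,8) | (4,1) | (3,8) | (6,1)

Positive, Negative, Negative, Negative, Negative

Every 'Positive' example satisfies: sum ≥ 15. None of the 'Negative' examples do.
Positive: (11,12), since 11+12 = 23.
Negative: (2,8), since 2+8 = 10.
Negative: (4,1), since 4+1 = 5.
Negative: (3,8), since 3+8 = 11.
Negative: (6,1), since 6+1 = 7.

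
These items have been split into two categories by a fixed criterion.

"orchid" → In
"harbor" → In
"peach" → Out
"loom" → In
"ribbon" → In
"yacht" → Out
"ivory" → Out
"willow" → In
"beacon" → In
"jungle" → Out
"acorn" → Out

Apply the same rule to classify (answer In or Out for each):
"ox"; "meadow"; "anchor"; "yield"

The common property of the 'In' items is: even length AND contains 'o'. No 'Out' item has it.
"ox" — length 2, has 'o', hence In.
"meadow" — length 6, has 'o', hence In.
"anchor" — length 6, has 'o', hence In.
"yield" — length 5, no 'o', hence Out.

In, In, In, Out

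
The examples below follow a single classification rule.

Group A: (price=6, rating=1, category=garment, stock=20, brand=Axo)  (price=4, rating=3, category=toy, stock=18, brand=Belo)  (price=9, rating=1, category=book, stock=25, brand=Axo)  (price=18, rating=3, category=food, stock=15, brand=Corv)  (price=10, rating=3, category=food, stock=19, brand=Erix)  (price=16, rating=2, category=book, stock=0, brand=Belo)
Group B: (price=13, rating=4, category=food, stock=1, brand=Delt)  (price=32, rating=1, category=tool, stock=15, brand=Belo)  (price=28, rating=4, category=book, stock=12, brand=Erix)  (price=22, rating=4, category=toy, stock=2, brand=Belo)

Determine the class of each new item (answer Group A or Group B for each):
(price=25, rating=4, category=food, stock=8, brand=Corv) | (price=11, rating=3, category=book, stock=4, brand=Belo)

Group B, Group A

All 'Group A' examples share one property — rating ≤ 3 AND price ≤ 18 — and every 'Group B' example lacks it.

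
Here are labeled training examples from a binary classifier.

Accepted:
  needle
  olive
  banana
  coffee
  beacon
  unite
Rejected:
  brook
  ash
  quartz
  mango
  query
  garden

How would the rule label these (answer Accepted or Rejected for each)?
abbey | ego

A rule that fits every label: has ≥ 3 vowels — true of each 'Accepted' example, false of each 'Rejected' one.
abbey — 2 vowels, hence Rejected. ego — 2 vowels, hence Rejected.

Rejected, Rejected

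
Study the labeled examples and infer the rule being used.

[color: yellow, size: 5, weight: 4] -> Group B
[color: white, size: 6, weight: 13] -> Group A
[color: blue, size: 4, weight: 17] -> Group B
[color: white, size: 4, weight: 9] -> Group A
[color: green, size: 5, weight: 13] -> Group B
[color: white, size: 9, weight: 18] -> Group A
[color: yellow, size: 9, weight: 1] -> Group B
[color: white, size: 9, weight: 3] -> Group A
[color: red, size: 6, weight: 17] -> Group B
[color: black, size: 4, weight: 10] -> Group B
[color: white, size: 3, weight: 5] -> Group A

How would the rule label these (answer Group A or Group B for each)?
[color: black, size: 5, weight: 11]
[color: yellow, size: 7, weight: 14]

The common property of the 'Group A' items is: color is white. No 'Group B' item has it.
[color: black, size: 5, weight: 11]: Group B (color is black).
[color: yellow, size: 7, weight: 14]: Group B (color is yellow).

Group B, Group B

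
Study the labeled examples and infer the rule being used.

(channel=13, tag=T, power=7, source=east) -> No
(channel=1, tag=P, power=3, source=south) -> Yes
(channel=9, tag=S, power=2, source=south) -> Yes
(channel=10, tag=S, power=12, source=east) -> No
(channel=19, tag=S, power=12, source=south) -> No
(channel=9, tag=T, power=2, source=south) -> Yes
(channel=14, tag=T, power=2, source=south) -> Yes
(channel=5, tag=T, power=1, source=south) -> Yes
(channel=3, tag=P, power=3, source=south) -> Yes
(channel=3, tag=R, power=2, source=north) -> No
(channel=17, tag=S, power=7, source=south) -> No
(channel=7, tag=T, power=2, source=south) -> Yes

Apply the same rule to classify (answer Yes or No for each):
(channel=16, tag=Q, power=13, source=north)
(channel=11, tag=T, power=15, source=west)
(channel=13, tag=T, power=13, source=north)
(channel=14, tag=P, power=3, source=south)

'Yes' ⟺ source is south AND power ≤ 3.
(channel=16, tag=Q, power=13, source=north): source is north, power = 13, lacks this property → No. (channel=11, tag=T, power=15, source=west): source is west, power = 15, lacks this property → No. (channel=13, tag=T, power=13, source=north): source is north, power = 13, lacks this property → No. (channel=14, tag=P, power=3, source=south): source is south, power = 3, satisfies this → Yes.

No, No, No, Yes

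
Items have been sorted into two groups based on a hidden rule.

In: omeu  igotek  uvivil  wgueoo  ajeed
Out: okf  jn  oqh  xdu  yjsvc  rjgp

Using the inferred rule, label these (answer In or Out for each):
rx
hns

Out, Out

The simplest hypothesis consistent with all the labels is: has ≥ 2 vowels.
rx — 0 vowels, hence Out. hns — 0 vowels, hence Out.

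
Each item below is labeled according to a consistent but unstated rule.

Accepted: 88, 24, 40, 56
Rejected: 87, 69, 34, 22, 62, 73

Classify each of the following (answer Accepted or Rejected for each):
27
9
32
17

Rejected, Rejected, Accepted, Rejected

A rule that fits every label: multiple of 4 — true of each 'Accepted' example, false of each 'Rejected' one.
27 — 27 = 4·6 + 3, hence Rejected.
9 — 9 = 4·2 + 1, hence Rejected.
32 — 32 = 4·8, hence Accepted.
17 — 17 = 4·4 + 1, hence Rejected.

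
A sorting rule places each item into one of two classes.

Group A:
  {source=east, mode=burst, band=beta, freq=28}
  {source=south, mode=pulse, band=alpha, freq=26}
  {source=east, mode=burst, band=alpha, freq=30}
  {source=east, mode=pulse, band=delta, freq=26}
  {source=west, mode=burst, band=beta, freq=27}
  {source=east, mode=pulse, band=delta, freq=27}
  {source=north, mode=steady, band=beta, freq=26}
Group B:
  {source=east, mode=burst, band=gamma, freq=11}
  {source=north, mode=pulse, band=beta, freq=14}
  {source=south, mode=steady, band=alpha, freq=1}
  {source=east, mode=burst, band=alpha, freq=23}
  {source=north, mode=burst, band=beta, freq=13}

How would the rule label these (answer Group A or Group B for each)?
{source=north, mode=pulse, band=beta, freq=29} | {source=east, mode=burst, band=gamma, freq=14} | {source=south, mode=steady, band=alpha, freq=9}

A rule that fits every label: freq ≥ 26 — true of each 'Group A' example, false of each 'Group B' one.
{source=north, mode=pulse, band=beta, freq=29} → freq = 29 → Group A. {source=east, mode=burst, band=gamma, freq=14} → freq = 14 → Group B. {source=south, mode=steady, band=alpha, freq=9} → freq = 9 → Group B.

Group A, Group B, Group B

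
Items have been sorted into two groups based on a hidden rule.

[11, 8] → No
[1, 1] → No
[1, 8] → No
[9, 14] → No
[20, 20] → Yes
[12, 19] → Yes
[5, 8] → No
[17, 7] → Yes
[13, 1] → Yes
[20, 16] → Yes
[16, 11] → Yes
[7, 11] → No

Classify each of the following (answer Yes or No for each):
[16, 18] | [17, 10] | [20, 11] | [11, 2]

Yes, Yes, Yes, No

The simplest hypothesis consistent with all the labels is: first ≥ 12.
[16, 18]: Yes (first 16).
[17, 10]: Yes (first 17).
[20, 11]: Yes (first 20).
[11, 2]: No (first 11).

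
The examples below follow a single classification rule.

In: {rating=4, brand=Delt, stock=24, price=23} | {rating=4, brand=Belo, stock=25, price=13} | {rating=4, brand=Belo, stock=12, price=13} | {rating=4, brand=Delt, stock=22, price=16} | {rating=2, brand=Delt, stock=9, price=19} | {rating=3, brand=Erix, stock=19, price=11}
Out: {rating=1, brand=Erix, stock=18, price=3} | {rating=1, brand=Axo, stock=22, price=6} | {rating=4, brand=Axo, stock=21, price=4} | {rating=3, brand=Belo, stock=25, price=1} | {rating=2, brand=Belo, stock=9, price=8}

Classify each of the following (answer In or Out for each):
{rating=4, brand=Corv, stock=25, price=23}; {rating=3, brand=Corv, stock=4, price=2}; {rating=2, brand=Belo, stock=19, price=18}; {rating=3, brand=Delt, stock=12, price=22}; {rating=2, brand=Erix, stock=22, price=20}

In, Out, In, In, In

The distinguishing property — price ≥ 11 — holds for all the 'In' cases and none of the 'Out' cases.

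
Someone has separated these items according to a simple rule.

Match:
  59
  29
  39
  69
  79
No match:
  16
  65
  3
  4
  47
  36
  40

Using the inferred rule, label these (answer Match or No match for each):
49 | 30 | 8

Match, No match, No match

Looking at the examples, the only property every 'Match' case has and every 'No match' case lacks is: ends in digit 9.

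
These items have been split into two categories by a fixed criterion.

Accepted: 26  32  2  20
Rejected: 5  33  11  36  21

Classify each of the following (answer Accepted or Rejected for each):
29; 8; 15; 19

Rejected, Accepted, Rejected, Rejected

All 'Accepted' examples share one property — ≡ 2 (mod 6) — and every 'Rejected' example lacks it.
29 → 29 mod 6 = 5 → Rejected. 8 → 8 mod 6 = 2 → Accepted. 15 → 15 mod 6 = 3 → Rejected. 19 → 19 mod 6 = 1 → Rejected.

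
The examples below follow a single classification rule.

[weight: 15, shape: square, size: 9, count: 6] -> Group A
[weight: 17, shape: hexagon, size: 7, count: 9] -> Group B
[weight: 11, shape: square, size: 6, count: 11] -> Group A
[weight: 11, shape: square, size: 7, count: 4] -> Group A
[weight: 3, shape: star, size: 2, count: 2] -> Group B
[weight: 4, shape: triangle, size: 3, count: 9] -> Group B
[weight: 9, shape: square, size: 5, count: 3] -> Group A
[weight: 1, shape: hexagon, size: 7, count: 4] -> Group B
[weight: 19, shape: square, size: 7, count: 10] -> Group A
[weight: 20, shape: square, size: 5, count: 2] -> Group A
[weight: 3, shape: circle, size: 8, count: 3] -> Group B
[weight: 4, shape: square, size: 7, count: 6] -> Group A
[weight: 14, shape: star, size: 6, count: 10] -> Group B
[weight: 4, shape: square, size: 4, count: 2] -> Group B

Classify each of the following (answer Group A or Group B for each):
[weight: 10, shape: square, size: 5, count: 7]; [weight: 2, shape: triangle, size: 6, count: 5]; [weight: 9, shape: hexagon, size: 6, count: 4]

Group A, Group B, Group B

The pattern is that an item is 'Group A' exactly when: shape is square AND size ≥ 5.
[weight: 10, shape: square, size: 5, count: 7]: Group A (shape is square, size = 5). [weight: 2, shape: triangle, size: 6, count: 5]: Group B (shape is triangle, size = 6). [weight: 9, shape: hexagon, size: 6, count: 4]: Group B (shape is hexagon, size = 6).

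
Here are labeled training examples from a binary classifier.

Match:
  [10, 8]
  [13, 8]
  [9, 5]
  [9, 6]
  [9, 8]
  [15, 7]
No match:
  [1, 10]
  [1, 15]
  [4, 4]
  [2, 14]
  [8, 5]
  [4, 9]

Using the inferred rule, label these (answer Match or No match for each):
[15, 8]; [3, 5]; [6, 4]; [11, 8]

The distinguishing property — first ≥ 9 — holds for all the 'Match' cases and none of the 'No match' cases.
[15, 8]: first 15, qualifies → Match. [3, 5]: first 3, doesn't qualify → No match. [6, 4]: first 6, doesn't qualify → No match. [11, 8]: first 11, qualifies → Match.

Match, No match, No match, Match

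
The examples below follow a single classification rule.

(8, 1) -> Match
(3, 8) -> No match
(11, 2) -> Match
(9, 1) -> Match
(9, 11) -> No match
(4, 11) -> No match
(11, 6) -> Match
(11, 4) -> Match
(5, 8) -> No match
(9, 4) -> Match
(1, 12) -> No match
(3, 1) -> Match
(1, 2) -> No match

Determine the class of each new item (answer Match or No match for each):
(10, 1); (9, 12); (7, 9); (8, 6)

Match, No match, No match, Match

All 'Match' examples share one property — first > second — and every 'No match' example lacks it.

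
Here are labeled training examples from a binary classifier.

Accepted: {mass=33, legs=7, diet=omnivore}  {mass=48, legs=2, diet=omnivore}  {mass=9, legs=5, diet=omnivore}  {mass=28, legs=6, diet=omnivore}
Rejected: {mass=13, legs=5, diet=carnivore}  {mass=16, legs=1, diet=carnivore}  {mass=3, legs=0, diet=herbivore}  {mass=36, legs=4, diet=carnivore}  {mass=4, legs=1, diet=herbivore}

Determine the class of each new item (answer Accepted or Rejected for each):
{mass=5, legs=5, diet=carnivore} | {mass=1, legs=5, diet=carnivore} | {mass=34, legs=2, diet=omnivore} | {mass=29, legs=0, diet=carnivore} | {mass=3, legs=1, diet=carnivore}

Rejected, Rejected, Accepted, Rejected, Rejected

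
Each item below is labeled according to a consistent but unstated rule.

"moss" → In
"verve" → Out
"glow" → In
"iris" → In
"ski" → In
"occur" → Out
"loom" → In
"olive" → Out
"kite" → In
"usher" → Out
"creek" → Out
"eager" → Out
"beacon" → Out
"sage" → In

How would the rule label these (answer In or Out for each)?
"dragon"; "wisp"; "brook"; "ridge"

Out, In, Out, Out

'In' ⟺ length ≤ 4.
"dragon" → length 6 → Out. "wisp" → length 4 → In. "brook" → length 5 → Out. "ridge" → length 5 → Out.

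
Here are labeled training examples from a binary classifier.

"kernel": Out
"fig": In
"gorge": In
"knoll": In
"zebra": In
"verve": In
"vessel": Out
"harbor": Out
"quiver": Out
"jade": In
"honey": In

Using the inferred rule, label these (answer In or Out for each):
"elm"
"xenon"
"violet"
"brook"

In, In, Out, In

A rule that fits every label: length ≤ 5 — true of each 'In' example, false of each 'Out' one.
In: "elm", since length 3. In: "xenon", since length 5. Out: "violet", since length 6. In: "brook", since length 5.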